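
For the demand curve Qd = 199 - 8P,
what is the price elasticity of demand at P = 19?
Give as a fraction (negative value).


dQ/dP = -8
At P = 19: Q = 199 - 8*19 = 47
E = (dQ/dP)(P/Q) = (-8)(19/47) = -152/47

-152/47


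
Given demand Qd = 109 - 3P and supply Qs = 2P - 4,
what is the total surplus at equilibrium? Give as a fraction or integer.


Find equilibrium: 109 - 3P = 2P - 4
109 + 4 = 5P
P* = 113/5 = 113/5
Q* = 2*113/5 - 4 = 206/5
Inverse demand: P = 109/3 - Q/3, so P_max = 109/3
Inverse supply: P = 2 + Q/2, so P_min = 2
CS = (1/2) * 206/5 * (109/3 - 113/5) = 21218/75
PS = (1/2) * 206/5 * (113/5 - 2) = 10609/25
TS = CS + PS = 21218/75 + 10609/25 = 10609/15

10609/15


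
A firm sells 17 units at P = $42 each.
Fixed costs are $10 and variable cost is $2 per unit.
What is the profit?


Total Revenue = P * Q = 42 * 17 = $714
Total Cost = FC + VC*Q = 10 + 2*17 = $44
Profit = TR - TC = 714 - 44 = $670

$670


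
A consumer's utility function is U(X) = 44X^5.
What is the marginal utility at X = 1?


MU = dU/dX = 44*5*X^(5-1)
MU = 220*X^4
At X = 1:
MU = 220 * 1^4
MU = 220 * 1 = 220

220


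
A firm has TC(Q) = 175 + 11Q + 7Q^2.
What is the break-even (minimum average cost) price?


AC(Q) = 175/Q + 11 + 7Q
To minimize: dAC/dQ = -175/Q^2 + 7 = 0
Q^2 = 175/7 = 25
Q* = 5
Min AC = 175/5 + 11 + 7*5
Min AC = 35 + 11 + 35 = 81

81


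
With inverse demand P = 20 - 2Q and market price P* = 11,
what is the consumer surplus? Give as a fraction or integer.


Maximum willingness to pay (at Q=0): P_max = 20
Quantity demanded at P* = 11:
Q* = (20 - 11)/2 = 9/2
CS = (1/2) * Q* * (P_max - P*)
CS = (1/2) * 9/2 * (20 - 11)
CS = (1/2) * 9/2 * 9 = 81/4

81/4


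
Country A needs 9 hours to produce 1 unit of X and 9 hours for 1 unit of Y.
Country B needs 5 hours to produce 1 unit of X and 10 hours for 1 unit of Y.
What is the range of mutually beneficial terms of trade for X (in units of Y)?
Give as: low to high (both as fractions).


Opportunity cost of X for Country A = hours_X / hours_Y = 9/9 = 1 units of Y
Opportunity cost of X for Country B = hours_X / hours_Y = 5/10 = 1/2 units of Y
Terms of trade must be between the two opportunity costs.
Range: 1/2 to 1

1/2 to 1


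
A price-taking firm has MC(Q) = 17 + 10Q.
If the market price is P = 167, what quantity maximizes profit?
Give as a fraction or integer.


In perfect competition, profit is maximized where P = MC.
167 = 17 + 10Q
150 = 10Q
Q* = 150/10 = 15

15


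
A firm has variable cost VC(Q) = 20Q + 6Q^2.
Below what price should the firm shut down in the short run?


AVC(Q) = VC(Q)/Q = 20 + 6Q
AVC is increasing in Q, so minimum AVC is at Q -> 0+.
Min AVC = 20
The firm should shut down if P < 20.

20


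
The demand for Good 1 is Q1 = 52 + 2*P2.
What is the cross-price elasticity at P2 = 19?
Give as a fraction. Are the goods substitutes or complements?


dQ1/dP2 = 2
At P2 = 19: Q1 = 52 + 2*19 = 90
Exy = (dQ1/dP2)(P2/Q1) = 2 * 19 / 90 = 19/45
Since Exy > 0, the goods are substitutes.

19/45 (substitutes)


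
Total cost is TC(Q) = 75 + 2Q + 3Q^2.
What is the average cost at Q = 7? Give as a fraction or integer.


TC(7) = 75 + 2*7 + 3*7^2
TC(7) = 75 + 14 + 147 = 236
AC = TC/Q = 236/7 = 236/7

236/7


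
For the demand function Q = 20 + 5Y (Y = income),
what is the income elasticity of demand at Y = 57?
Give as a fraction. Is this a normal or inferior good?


dQ/dY = 5
At Y = 57: Q = 20 + 5*57 = 305
Ey = (dQ/dY)(Y/Q) = 5 * 57 / 305 = 57/61
Since Ey > 0, this is a normal good.

57/61 (normal good)


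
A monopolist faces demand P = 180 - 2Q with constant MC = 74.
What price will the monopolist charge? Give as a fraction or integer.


MR = 180 - 4Q
Set MR = MC: 180 - 4Q = 74
Q* = 53/2
Substitute into demand:
P* = 180 - 2*53/2 = 127

127


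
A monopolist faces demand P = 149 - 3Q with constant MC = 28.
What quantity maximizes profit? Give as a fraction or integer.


TR = P*Q = (149 - 3Q)Q = 149Q - 3Q^2
MR = dTR/dQ = 149 - 6Q
Set MR = MC:
149 - 6Q = 28
121 = 6Q
Q* = 121/6 = 121/6

121/6


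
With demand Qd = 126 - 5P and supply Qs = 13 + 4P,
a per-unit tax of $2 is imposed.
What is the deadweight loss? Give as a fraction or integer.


Pre-tax equilibrium quantity: Q* = 569/9
Post-tax equilibrium quantity: Q_tax = 529/9
Reduction in quantity: Q* - Q_tax = 40/9
DWL = (1/2) * tax * (Q* - Q_tax)
DWL = (1/2) * 2 * 40/9 = 40/9

40/9


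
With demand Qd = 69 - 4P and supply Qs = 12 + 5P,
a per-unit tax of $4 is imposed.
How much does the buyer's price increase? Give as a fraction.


With a per-unit tax, the buyer's price increase depends on relative slopes.
Supply slope: d = 5, Demand slope: b = 4
Buyer's price increase = d * tax / (b + d)
= 5 * 4 / (4 + 5)
= 20 / 9 = 20/9

20/9


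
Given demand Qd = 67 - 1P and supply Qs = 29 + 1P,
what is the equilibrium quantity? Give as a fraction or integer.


First find equilibrium price:
67 - 1P = 29 + 1P
P* = 38/2 = 19
Then substitute into demand:
Q* = 67 - 1 * 19 = 48

48


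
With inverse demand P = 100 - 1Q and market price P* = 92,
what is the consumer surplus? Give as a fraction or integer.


Maximum willingness to pay (at Q=0): P_max = 100
Quantity demanded at P* = 92:
Q* = (100 - 92)/1 = 8
CS = (1/2) * Q* * (P_max - P*)
CS = (1/2) * 8 * (100 - 92)
CS = (1/2) * 8 * 8 = 32

32


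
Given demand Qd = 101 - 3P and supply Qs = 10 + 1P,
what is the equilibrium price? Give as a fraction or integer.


At equilibrium, Qd = Qs.
101 - 3P = 10 + 1P
101 - 10 = 3P + 1P
91 = 4P
P* = 91/4 = 91/4

91/4


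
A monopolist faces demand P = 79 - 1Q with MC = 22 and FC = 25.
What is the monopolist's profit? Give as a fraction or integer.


MR = MC: 79 - 2Q = 22
Q* = 57/2
P* = 79 - 1*57/2 = 101/2
Profit = (P* - MC)*Q* - FC
= (101/2 - 22)*57/2 - 25
= 57/2*57/2 - 25
= 3249/4 - 25 = 3149/4

3149/4


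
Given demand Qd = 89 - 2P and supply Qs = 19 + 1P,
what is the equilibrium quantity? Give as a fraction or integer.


First find equilibrium price:
89 - 2P = 19 + 1P
P* = 70/3 = 70/3
Then substitute into demand:
Q* = 89 - 2 * 70/3 = 127/3

127/3


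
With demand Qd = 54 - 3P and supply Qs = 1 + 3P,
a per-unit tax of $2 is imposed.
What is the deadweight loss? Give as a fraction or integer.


Pre-tax equilibrium quantity: Q* = 55/2
Post-tax equilibrium quantity: Q_tax = 49/2
Reduction in quantity: Q* - Q_tax = 3
DWL = (1/2) * tax * (Q* - Q_tax)
DWL = (1/2) * 2 * 3 = 3

3


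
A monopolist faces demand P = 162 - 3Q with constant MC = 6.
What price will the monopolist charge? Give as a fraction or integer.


MR = 162 - 6Q
Set MR = MC: 162 - 6Q = 6
Q* = 26
Substitute into demand:
P* = 162 - 3*26 = 84

84


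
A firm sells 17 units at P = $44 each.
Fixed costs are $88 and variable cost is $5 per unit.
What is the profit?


Total Revenue = P * Q = 44 * 17 = $748
Total Cost = FC + VC*Q = 88 + 5*17 = $173
Profit = TR - TC = 748 - 173 = $575

$575


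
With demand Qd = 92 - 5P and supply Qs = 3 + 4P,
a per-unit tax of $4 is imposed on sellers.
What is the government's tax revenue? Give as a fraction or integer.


With tax on sellers, new supply: Qs' = 3 + 4(P - 4)
= 4P - 13
New equilibrium quantity:
Q_new = 101/3
Tax revenue = tax * Q_new = 4 * 101/3 = 404/3

404/3


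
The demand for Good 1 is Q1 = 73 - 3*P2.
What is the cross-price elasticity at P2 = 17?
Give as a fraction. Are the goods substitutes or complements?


dQ1/dP2 = -3
At P2 = 17: Q1 = 73 - 3*17 = 22
Exy = (dQ1/dP2)(P2/Q1) = -3 * 17 / 22 = -51/22
Since Exy < 0, the goods are complements.

-51/22 (complements)


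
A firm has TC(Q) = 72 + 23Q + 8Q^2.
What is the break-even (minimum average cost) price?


AC(Q) = 72/Q + 23 + 8Q
To minimize: dAC/dQ = -72/Q^2 + 8 = 0
Q^2 = 72/8 = 9
Q* = 3
Min AC = 72/3 + 23 + 8*3
Min AC = 24 + 23 + 24 = 71

71


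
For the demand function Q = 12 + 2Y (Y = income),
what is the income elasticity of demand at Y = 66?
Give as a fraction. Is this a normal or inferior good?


dQ/dY = 2
At Y = 66: Q = 12 + 2*66 = 144
Ey = (dQ/dY)(Y/Q) = 2 * 66 / 144 = 11/12
Since Ey > 0, this is a normal good.

11/12 (normal good)


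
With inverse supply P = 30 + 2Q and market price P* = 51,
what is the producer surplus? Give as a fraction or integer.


Minimum supply price (at Q=0): P_min = 30
Quantity supplied at P* = 51:
Q* = (51 - 30)/2 = 21/2
PS = (1/2) * Q* * (P* - P_min)
PS = (1/2) * 21/2 * (51 - 30)
PS = (1/2) * 21/2 * 21 = 441/4

441/4


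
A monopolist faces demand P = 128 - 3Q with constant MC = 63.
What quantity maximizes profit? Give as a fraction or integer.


TR = P*Q = (128 - 3Q)Q = 128Q - 3Q^2
MR = dTR/dQ = 128 - 6Q
Set MR = MC:
128 - 6Q = 63
65 = 6Q
Q* = 65/6 = 65/6

65/6


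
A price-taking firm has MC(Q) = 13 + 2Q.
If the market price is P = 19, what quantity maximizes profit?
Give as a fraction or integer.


In perfect competition, profit is maximized where P = MC.
19 = 13 + 2Q
6 = 2Q
Q* = 6/2 = 3

3


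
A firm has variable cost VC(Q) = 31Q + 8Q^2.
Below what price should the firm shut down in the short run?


AVC(Q) = VC(Q)/Q = 31 + 8Q
AVC is increasing in Q, so minimum AVC is at Q -> 0+.
Min AVC = 31
The firm should shut down if P < 31.

31


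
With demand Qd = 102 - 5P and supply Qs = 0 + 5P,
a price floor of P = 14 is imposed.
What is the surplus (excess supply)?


At P = 14:
Qd = 102 - 5*14 = 32
Qs = 0 + 5*14 = 70
Surplus = Qs - Qd = 70 - 32 = 38

38


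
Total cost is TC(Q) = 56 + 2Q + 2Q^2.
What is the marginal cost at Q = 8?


MC = dTC/dQ = 2 + 2*2*Q
At Q = 8:
MC = 2 + 4*8
MC = 2 + 32 = 34

34


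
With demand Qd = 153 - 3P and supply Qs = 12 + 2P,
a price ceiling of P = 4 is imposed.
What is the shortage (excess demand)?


At P = 4:
Qd = 153 - 3*4 = 141
Qs = 12 + 2*4 = 20
Shortage = Qd - Qs = 141 - 20 = 121

121


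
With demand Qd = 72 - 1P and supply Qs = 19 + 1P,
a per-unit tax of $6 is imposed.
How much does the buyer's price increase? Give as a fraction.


With a per-unit tax, the buyer's price increase depends on relative slopes.
Supply slope: d = 1, Demand slope: b = 1
Buyer's price increase = d * tax / (b + d)
= 1 * 6 / (1 + 1)
= 6 / 2 = 3

3


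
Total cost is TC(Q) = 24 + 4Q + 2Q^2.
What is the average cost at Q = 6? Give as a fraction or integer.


TC(6) = 24 + 4*6 + 2*6^2
TC(6) = 24 + 24 + 72 = 120
AC = TC/Q = 120/6 = 20

20


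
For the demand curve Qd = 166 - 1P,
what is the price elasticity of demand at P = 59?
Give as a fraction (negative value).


dQ/dP = -1
At P = 59: Q = 166 - 1*59 = 107
E = (dQ/dP)(P/Q) = (-1)(59/107) = -59/107

-59/107


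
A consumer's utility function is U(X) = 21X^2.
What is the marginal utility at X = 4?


MU = dU/dX = 21*2*X^(2-1)
MU = 42*X^1
At X = 4:
MU = 42 * 4^1
MU = 42 * 4 = 168

168


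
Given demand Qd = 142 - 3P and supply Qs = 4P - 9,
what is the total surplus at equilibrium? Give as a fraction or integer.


Find equilibrium: 142 - 3P = 4P - 9
142 + 9 = 7P
P* = 151/7 = 151/7
Q* = 4*151/7 - 9 = 541/7
Inverse demand: P = 142/3 - Q/3, so P_max = 142/3
Inverse supply: P = 9/4 + Q/4, so P_min = 9/4
CS = (1/2) * 541/7 * (142/3 - 151/7) = 292681/294
PS = (1/2) * 541/7 * (151/7 - 9/4) = 292681/392
TS = CS + PS = 292681/294 + 292681/392 = 292681/168

292681/168


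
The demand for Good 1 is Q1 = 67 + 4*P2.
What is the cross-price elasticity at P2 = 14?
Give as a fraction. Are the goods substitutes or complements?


dQ1/dP2 = 4
At P2 = 14: Q1 = 67 + 4*14 = 123
Exy = (dQ1/dP2)(P2/Q1) = 4 * 14 / 123 = 56/123
Since Exy > 0, the goods are substitutes.

56/123 (substitutes)


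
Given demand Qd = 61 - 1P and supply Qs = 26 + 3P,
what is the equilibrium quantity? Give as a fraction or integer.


First find equilibrium price:
61 - 1P = 26 + 3P
P* = 35/4 = 35/4
Then substitute into demand:
Q* = 61 - 1 * 35/4 = 209/4

209/4


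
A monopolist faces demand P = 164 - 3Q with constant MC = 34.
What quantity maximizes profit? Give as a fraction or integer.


TR = P*Q = (164 - 3Q)Q = 164Q - 3Q^2
MR = dTR/dQ = 164 - 6Q
Set MR = MC:
164 - 6Q = 34
130 = 6Q
Q* = 130/6 = 65/3

65/3


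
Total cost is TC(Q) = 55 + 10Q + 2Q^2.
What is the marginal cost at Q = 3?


MC = dTC/dQ = 10 + 2*2*Q
At Q = 3:
MC = 10 + 4*3
MC = 10 + 12 = 22

22


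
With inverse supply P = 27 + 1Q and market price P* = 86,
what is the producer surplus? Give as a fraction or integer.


Minimum supply price (at Q=0): P_min = 27
Quantity supplied at P* = 86:
Q* = (86 - 27)/1 = 59
PS = (1/2) * Q* * (P* - P_min)
PS = (1/2) * 59 * (86 - 27)
PS = (1/2) * 59 * 59 = 3481/2

3481/2


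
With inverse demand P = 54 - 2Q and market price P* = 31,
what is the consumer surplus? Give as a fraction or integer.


Maximum willingness to pay (at Q=0): P_max = 54
Quantity demanded at P* = 31:
Q* = (54 - 31)/2 = 23/2
CS = (1/2) * Q* * (P_max - P*)
CS = (1/2) * 23/2 * (54 - 31)
CS = (1/2) * 23/2 * 23 = 529/4

529/4


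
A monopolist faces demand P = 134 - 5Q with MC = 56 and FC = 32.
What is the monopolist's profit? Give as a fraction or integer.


MR = MC: 134 - 10Q = 56
Q* = 39/5
P* = 134 - 5*39/5 = 95
Profit = (P* - MC)*Q* - FC
= (95 - 56)*39/5 - 32
= 39*39/5 - 32
= 1521/5 - 32 = 1361/5

1361/5


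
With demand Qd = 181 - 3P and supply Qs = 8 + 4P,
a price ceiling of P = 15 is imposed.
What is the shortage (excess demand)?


At P = 15:
Qd = 181 - 3*15 = 136
Qs = 8 + 4*15 = 68
Shortage = Qd - Qs = 136 - 68 = 68

68


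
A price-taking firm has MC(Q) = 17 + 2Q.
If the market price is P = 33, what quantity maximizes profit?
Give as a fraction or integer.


In perfect competition, profit is maximized where P = MC.
33 = 17 + 2Q
16 = 2Q
Q* = 16/2 = 8

8


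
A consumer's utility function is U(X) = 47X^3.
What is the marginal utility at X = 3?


MU = dU/dX = 47*3*X^(3-1)
MU = 141*X^2
At X = 3:
MU = 141 * 3^2
MU = 141 * 9 = 1269

1269


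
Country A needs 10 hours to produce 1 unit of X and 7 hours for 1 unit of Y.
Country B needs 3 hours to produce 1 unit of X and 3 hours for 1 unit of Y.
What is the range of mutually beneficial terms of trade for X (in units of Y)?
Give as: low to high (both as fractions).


Opportunity cost of X for Country A = hours_X / hours_Y = 10/7 = 10/7 units of Y
Opportunity cost of X for Country B = hours_X / hours_Y = 3/3 = 1 units of Y
Terms of trade must be between the two opportunity costs.
Range: 1 to 10/7

1 to 10/7


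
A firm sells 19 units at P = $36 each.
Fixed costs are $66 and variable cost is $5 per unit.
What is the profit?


Total Revenue = P * Q = 36 * 19 = $684
Total Cost = FC + VC*Q = 66 + 5*19 = $161
Profit = TR - TC = 684 - 161 = $523

$523


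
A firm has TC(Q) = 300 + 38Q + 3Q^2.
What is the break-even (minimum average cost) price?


AC(Q) = 300/Q + 38 + 3Q
To minimize: dAC/dQ = -300/Q^2 + 3 = 0
Q^2 = 300/3 = 100
Q* = 10
Min AC = 300/10 + 38 + 3*10
Min AC = 30 + 38 + 30 = 98

98


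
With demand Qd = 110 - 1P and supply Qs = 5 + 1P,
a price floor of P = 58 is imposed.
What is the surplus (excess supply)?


At P = 58:
Qd = 110 - 1*58 = 52
Qs = 5 + 1*58 = 63
Surplus = Qs - Qd = 63 - 52 = 11

11


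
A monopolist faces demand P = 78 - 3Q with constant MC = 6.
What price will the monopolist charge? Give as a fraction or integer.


MR = 78 - 6Q
Set MR = MC: 78 - 6Q = 6
Q* = 12
Substitute into demand:
P* = 78 - 3*12 = 42

42


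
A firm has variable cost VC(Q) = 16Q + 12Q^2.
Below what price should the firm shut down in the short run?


AVC(Q) = VC(Q)/Q = 16 + 12Q
AVC is increasing in Q, so minimum AVC is at Q -> 0+.
Min AVC = 16
The firm should shut down if P < 16.

16


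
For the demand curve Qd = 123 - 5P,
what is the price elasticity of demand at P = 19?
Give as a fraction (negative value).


dQ/dP = -5
At P = 19: Q = 123 - 5*19 = 28
E = (dQ/dP)(P/Q) = (-5)(19/28) = -95/28

-95/28


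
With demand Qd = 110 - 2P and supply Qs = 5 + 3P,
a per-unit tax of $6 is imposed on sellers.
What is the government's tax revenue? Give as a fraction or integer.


With tax on sellers, new supply: Qs' = 5 + 3(P - 6)
= 3P - 13
New equilibrium quantity:
Q_new = 304/5
Tax revenue = tax * Q_new = 6 * 304/5 = 1824/5

1824/5


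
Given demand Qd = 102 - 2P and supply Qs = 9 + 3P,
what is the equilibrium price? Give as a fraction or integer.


At equilibrium, Qd = Qs.
102 - 2P = 9 + 3P
102 - 9 = 2P + 3P
93 = 5P
P* = 93/5 = 93/5

93/5


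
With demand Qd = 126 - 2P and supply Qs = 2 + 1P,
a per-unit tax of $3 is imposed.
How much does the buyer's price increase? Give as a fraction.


With a per-unit tax, the buyer's price increase depends on relative slopes.
Supply slope: d = 1, Demand slope: b = 2
Buyer's price increase = d * tax / (b + d)
= 1 * 3 / (2 + 1)
= 3 / 3 = 1

1


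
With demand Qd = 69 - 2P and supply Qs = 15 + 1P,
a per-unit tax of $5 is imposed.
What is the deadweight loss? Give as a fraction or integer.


Pre-tax equilibrium quantity: Q* = 33
Post-tax equilibrium quantity: Q_tax = 89/3
Reduction in quantity: Q* - Q_tax = 10/3
DWL = (1/2) * tax * (Q* - Q_tax)
DWL = (1/2) * 5 * 10/3 = 25/3

25/3


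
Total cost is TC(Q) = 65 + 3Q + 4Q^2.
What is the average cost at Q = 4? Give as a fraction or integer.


TC(4) = 65 + 3*4 + 4*4^2
TC(4) = 65 + 12 + 64 = 141
AC = TC/Q = 141/4 = 141/4

141/4


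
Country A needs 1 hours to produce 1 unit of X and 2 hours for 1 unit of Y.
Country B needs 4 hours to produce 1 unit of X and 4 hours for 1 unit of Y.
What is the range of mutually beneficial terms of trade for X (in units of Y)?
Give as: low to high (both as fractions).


Opportunity cost of X for Country A = hours_X / hours_Y = 1/2 = 1/2 units of Y
Opportunity cost of X for Country B = hours_X / hours_Y = 4/4 = 1 units of Y
Terms of trade must be between the two opportunity costs.
Range: 1/2 to 1

1/2 to 1


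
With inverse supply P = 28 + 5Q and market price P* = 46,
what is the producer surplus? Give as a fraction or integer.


Minimum supply price (at Q=0): P_min = 28
Quantity supplied at P* = 46:
Q* = (46 - 28)/5 = 18/5
PS = (1/2) * Q* * (P* - P_min)
PS = (1/2) * 18/5 * (46 - 28)
PS = (1/2) * 18/5 * 18 = 162/5

162/5


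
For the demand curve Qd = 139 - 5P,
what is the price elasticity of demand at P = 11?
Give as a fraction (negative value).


dQ/dP = -5
At P = 11: Q = 139 - 5*11 = 84
E = (dQ/dP)(P/Q) = (-5)(11/84) = -55/84

-55/84


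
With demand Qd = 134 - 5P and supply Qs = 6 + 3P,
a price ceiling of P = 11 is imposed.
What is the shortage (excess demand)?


At P = 11:
Qd = 134 - 5*11 = 79
Qs = 6 + 3*11 = 39
Shortage = Qd - Qs = 79 - 39 = 40

40


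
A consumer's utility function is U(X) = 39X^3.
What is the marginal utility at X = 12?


MU = dU/dX = 39*3*X^(3-1)
MU = 117*X^2
At X = 12:
MU = 117 * 12^2
MU = 117 * 144 = 16848

16848


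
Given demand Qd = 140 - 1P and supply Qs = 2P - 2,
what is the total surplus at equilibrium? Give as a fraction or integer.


Find equilibrium: 140 - 1P = 2P - 2
140 + 2 = 3P
P* = 142/3 = 142/3
Q* = 2*142/3 - 2 = 278/3
Inverse demand: P = 140 - Q/1, so P_max = 140
Inverse supply: P = 1 + Q/2, so P_min = 1
CS = (1/2) * 278/3 * (140 - 142/3) = 38642/9
PS = (1/2) * 278/3 * (142/3 - 1) = 19321/9
TS = CS + PS = 38642/9 + 19321/9 = 19321/3

19321/3


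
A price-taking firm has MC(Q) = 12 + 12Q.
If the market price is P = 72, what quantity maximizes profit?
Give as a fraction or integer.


In perfect competition, profit is maximized where P = MC.
72 = 12 + 12Q
60 = 12Q
Q* = 60/12 = 5

5


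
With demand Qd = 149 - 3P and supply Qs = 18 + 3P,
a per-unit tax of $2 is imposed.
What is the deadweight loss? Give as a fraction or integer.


Pre-tax equilibrium quantity: Q* = 167/2
Post-tax equilibrium quantity: Q_tax = 161/2
Reduction in quantity: Q* - Q_tax = 3
DWL = (1/2) * tax * (Q* - Q_tax)
DWL = (1/2) * 2 * 3 = 3

3


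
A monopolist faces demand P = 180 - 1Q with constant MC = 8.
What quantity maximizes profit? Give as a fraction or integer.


TR = P*Q = (180 - 1Q)Q = 180Q - 1Q^2
MR = dTR/dQ = 180 - 2Q
Set MR = MC:
180 - 2Q = 8
172 = 2Q
Q* = 172/2 = 86

86


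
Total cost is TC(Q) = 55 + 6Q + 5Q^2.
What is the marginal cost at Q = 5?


MC = dTC/dQ = 6 + 2*5*Q
At Q = 5:
MC = 6 + 10*5
MC = 6 + 50 = 56

56


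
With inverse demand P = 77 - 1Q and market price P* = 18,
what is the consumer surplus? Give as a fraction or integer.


Maximum willingness to pay (at Q=0): P_max = 77
Quantity demanded at P* = 18:
Q* = (77 - 18)/1 = 59
CS = (1/2) * Q* * (P_max - P*)
CS = (1/2) * 59 * (77 - 18)
CS = (1/2) * 59 * 59 = 3481/2

3481/2


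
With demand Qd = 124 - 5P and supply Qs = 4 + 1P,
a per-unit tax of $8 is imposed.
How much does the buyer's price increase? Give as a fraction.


With a per-unit tax, the buyer's price increase depends on relative slopes.
Supply slope: d = 1, Demand slope: b = 5
Buyer's price increase = d * tax / (b + d)
= 1 * 8 / (5 + 1)
= 8 / 6 = 4/3

4/3


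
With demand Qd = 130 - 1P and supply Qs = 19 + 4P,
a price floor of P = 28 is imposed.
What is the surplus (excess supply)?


At P = 28:
Qd = 130 - 1*28 = 102
Qs = 19 + 4*28 = 131
Surplus = Qs - Qd = 131 - 102 = 29

29


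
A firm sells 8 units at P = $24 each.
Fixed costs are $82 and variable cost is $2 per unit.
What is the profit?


Total Revenue = P * Q = 24 * 8 = $192
Total Cost = FC + VC*Q = 82 + 2*8 = $98
Profit = TR - TC = 192 - 98 = $94

$94


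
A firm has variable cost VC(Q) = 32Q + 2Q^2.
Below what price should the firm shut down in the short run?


AVC(Q) = VC(Q)/Q = 32 + 2Q
AVC is increasing in Q, so minimum AVC is at Q -> 0+.
Min AVC = 32
The firm should shut down if P < 32.

32


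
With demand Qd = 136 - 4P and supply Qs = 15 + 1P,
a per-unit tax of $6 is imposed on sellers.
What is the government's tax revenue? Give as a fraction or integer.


With tax on sellers, new supply: Qs' = 15 + 1(P - 6)
= 9 + 1P
New equilibrium quantity:
Q_new = 172/5
Tax revenue = tax * Q_new = 6 * 172/5 = 1032/5

1032/5


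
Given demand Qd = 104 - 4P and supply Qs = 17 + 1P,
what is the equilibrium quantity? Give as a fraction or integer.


First find equilibrium price:
104 - 4P = 17 + 1P
P* = 87/5 = 87/5
Then substitute into demand:
Q* = 104 - 4 * 87/5 = 172/5

172/5


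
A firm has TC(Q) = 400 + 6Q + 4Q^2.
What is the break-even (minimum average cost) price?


AC(Q) = 400/Q + 6 + 4Q
To minimize: dAC/dQ = -400/Q^2 + 4 = 0
Q^2 = 400/4 = 100
Q* = 10
Min AC = 400/10 + 6 + 4*10
Min AC = 40 + 6 + 40 = 86

86


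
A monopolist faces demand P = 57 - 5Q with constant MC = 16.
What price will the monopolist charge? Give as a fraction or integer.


MR = 57 - 10Q
Set MR = MC: 57 - 10Q = 16
Q* = 41/10
Substitute into demand:
P* = 57 - 5*41/10 = 73/2

73/2


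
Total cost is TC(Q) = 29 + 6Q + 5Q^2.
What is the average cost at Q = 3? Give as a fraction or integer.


TC(3) = 29 + 6*3 + 5*3^2
TC(3) = 29 + 18 + 45 = 92
AC = TC/Q = 92/3 = 92/3

92/3


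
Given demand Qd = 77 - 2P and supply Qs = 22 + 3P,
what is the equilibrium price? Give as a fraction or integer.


At equilibrium, Qd = Qs.
77 - 2P = 22 + 3P
77 - 22 = 2P + 3P
55 = 5P
P* = 55/5 = 11

11


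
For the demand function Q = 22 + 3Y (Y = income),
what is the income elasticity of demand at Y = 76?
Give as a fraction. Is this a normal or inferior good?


dQ/dY = 3
At Y = 76: Q = 22 + 3*76 = 250
Ey = (dQ/dY)(Y/Q) = 3 * 76 / 250 = 114/125
Since Ey > 0, this is a normal good.

114/125 (normal good)


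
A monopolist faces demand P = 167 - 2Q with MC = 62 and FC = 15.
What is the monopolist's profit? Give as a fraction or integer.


MR = MC: 167 - 4Q = 62
Q* = 105/4
P* = 167 - 2*105/4 = 229/2
Profit = (P* - MC)*Q* - FC
= (229/2 - 62)*105/4 - 15
= 105/2*105/4 - 15
= 11025/8 - 15 = 10905/8

10905/8


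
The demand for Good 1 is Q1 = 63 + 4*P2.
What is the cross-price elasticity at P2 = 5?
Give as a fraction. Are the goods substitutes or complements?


dQ1/dP2 = 4
At P2 = 5: Q1 = 63 + 4*5 = 83
Exy = (dQ1/dP2)(P2/Q1) = 4 * 5 / 83 = 20/83
Since Exy > 0, the goods are substitutes.

20/83 (substitutes)


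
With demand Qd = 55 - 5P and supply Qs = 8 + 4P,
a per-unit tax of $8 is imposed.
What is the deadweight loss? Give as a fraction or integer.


Pre-tax equilibrium quantity: Q* = 260/9
Post-tax equilibrium quantity: Q_tax = 100/9
Reduction in quantity: Q* - Q_tax = 160/9
DWL = (1/2) * tax * (Q* - Q_tax)
DWL = (1/2) * 8 * 160/9 = 640/9

640/9


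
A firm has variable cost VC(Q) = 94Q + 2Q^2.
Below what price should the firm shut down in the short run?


AVC(Q) = VC(Q)/Q = 94 + 2Q
AVC is increasing in Q, so minimum AVC is at Q -> 0+.
Min AVC = 94
The firm should shut down if P < 94.

94


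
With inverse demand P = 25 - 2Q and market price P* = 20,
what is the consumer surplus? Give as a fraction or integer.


Maximum willingness to pay (at Q=0): P_max = 25
Quantity demanded at P* = 20:
Q* = (25 - 20)/2 = 5/2
CS = (1/2) * Q* * (P_max - P*)
CS = (1/2) * 5/2 * (25 - 20)
CS = (1/2) * 5/2 * 5 = 25/4

25/4


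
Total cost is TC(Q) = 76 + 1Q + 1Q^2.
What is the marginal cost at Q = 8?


MC = dTC/dQ = 1 + 2*1*Q
At Q = 8:
MC = 1 + 2*8
MC = 1 + 16 = 17

17


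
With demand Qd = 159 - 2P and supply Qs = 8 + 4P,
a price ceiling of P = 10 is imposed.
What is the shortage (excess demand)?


At P = 10:
Qd = 159 - 2*10 = 139
Qs = 8 + 4*10 = 48
Shortage = Qd - Qs = 139 - 48 = 91

91


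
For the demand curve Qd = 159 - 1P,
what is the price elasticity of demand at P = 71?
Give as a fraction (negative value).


dQ/dP = -1
At P = 71: Q = 159 - 1*71 = 88
E = (dQ/dP)(P/Q) = (-1)(71/88) = -71/88

-71/88


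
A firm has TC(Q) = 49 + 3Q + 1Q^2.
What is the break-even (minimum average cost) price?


AC(Q) = 49/Q + 3 + 1Q
To minimize: dAC/dQ = -49/Q^2 + 1 = 0
Q^2 = 49/1 = 49
Q* = 7
Min AC = 49/7 + 3 + 1*7
Min AC = 7 + 3 + 7 = 17

17


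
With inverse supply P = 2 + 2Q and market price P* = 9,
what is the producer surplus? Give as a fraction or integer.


Minimum supply price (at Q=0): P_min = 2
Quantity supplied at P* = 9:
Q* = (9 - 2)/2 = 7/2
PS = (1/2) * Q* * (P* - P_min)
PS = (1/2) * 7/2 * (9 - 2)
PS = (1/2) * 7/2 * 7 = 49/4

49/4


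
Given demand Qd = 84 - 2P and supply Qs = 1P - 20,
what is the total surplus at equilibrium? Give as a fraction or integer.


Find equilibrium: 84 - 2P = 1P - 20
84 + 20 = 3P
P* = 104/3 = 104/3
Q* = 1*104/3 - 20 = 44/3
Inverse demand: P = 42 - Q/2, so P_max = 42
Inverse supply: P = 20 + Q/1, so P_min = 20
CS = (1/2) * 44/3 * (42 - 104/3) = 484/9
PS = (1/2) * 44/3 * (104/3 - 20) = 968/9
TS = CS + PS = 484/9 + 968/9 = 484/3

484/3


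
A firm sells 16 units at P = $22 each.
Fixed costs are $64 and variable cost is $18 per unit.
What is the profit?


Total Revenue = P * Q = 22 * 16 = $352
Total Cost = FC + VC*Q = 64 + 18*16 = $352
Profit = TR - TC = 352 - 352 = $0

$0


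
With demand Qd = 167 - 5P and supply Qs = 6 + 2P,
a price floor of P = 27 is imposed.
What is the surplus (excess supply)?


At P = 27:
Qd = 167 - 5*27 = 32
Qs = 6 + 2*27 = 60
Surplus = Qs - Qd = 60 - 32 = 28

28


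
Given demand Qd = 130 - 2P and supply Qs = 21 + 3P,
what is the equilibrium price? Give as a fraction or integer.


At equilibrium, Qd = Qs.
130 - 2P = 21 + 3P
130 - 21 = 2P + 3P
109 = 5P
P* = 109/5 = 109/5

109/5


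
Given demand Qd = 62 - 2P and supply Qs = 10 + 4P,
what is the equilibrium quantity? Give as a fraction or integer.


First find equilibrium price:
62 - 2P = 10 + 4P
P* = 52/6 = 26/3
Then substitute into demand:
Q* = 62 - 2 * 26/3 = 134/3

134/3


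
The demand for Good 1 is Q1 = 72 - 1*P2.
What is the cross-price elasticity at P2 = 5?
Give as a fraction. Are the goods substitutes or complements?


dQ1/dP2 = -1
At P2 = 5: Q1 = 72 - 1*5 = 67
Exy = (dQ1/dP2)(P2/Q1) = -1 * 5 / 67 = -5/67
Since Exy < 0, the goods are complements.

-5/67 (complements)


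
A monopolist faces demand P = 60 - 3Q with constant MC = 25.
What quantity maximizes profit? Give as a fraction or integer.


TR = P*Q = (60 - 3Q)Q = 60Q - 3Q^2
MR = dTR/dQ = 60 - 6Q
Set MR = MC:
60 - 6Q = 25
35 = 6Q
Q* = 35/6 = 35/6

35/6


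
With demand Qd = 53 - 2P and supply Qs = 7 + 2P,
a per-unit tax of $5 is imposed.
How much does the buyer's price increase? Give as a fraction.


With a per-unit tax, the buyer's price increase depends on relative slopes.
Supply slope: d = 2, Demand slope: b = 2
Buyer's price increase = d * tax / (b + d)
= 2 * 5 / (2 + 2)
= 10 / 4 = 5/2

5/2


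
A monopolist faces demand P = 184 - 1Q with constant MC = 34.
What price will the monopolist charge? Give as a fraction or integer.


MR = 184 - 2Q
Set MR = MC: 184 - 2Q = 34
Q* = 75
Substitute into demand:
P* = 184 - 1*75 = 109

109


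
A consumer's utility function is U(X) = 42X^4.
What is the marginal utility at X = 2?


MU = dU/dX = 42*4*X^(4-1)
MU = 168*X^3
At X = 2:
MU = 168 * 2^3
MU = 168 * 8 = 1344

1344


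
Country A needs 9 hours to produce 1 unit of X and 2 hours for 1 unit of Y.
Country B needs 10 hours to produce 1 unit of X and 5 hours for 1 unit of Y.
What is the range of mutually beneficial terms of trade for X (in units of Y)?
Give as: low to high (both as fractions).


Opportunity cost of X for Country A = hours_X / hours_Y = 9/2 = 9/2 units of Y
Opportunity cost of X for Country B = hours_X / hours_Y = 10/5 = 2 units of Y
Terms of trade must be between the two opportunity costs.
Range: 2 to 9/2

2 to 9/2


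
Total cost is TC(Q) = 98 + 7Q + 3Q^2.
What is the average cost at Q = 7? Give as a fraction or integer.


TC(7) = 98 + 7*7 + 3*7^2
TC(7) = 98 + 49 + 147 = 294
AC = TC/Q = 294/7 = 42

42


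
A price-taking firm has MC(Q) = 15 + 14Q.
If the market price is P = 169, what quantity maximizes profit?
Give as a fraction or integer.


In perfect competition, profit is maximized where P = MC.
169 = 15 + 14Q
154 = 14Q
Q* = 154/14 = 11

11


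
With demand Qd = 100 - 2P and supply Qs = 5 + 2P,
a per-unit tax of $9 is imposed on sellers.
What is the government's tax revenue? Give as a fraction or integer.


With tax on sellers, new supply: Qs' = 5 + 2(P - 9)
= 2P - 13
New equilibrium quantity:
Q_new = 87/2
Tax revenue = tax * Q_new = 9 * 87/2 = 783/2

783/2


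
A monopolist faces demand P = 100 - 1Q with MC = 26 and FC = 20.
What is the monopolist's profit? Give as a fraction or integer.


MR = MC: 100 - 2Q = 26
Q* = 37
P* = 100 - 1*37 = 63
Profit = (P* - MC)*Q* - FC
= (63 - 26)*37 - 20
= 37*37 - 20
= 1369 - 20 = 1349

1349


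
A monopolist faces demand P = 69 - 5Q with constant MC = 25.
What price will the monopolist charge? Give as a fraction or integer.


MR = 69 - 10Q
Set MR = MC: 69 - 10Q = 25
Q* = 22/5
Substitute into demand:
P* = 69 - 5*22/5 = 47

47


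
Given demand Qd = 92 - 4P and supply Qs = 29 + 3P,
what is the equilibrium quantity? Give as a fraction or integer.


First find equilibrium price:
92 - 4P = 29 + 3P
P* = 63/7 = 9
Then substitute into demand:
Q* = 92 - 4 * 9 = 56

56


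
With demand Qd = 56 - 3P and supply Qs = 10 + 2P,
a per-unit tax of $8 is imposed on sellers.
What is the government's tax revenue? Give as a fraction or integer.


With tax on sellers, new supply: Qs' = 10 + 2(P - 8)
= 2P - 6
New equilibrium quantity:
Q_new = 94/5
Tax revenue = tax * Q_new = 8 * 94/5 = 752/5

752/5


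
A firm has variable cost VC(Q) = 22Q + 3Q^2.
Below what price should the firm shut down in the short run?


AVC(Q) = VC(Q)/Q = 22 + 3Q
AVC is increasing in Q, so minimum AVC is at Q -> 0+.
Min AVC = 22
The firm should shut down if P < 22.

22


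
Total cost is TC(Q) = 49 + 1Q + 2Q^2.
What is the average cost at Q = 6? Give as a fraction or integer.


TC(6) = 49 + 1*6 + 2*6^2
TC(6) = 49 + 6 + 72 = 127
AC = TC/Q = 127/6 = 127/6

127/6


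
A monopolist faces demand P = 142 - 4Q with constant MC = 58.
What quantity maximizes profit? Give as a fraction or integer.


TR = P*Q = (142 - 4Q)Q = 142Q - 4Q^2
MR = dTR/dQ = 142 - 8Q
Set MR = MC:
142 - 8Q = 58
84 = 8Q
Q* = 84/8 = 21/2

21/2


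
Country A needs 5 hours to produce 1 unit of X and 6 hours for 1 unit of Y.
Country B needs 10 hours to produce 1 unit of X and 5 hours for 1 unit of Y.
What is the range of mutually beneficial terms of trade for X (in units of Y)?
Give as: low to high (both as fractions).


Opportunity cost of X for Country A = hours_X / hours_Y = 5/6 = 5/6 units of Y
Opportunity cost of X for Country B = hours_X / hours_Y = 10/5 = 2 units of Y
Terms of trade must be between the two opportunity costs.
Range: 5/6 to 2

5/6 to 2


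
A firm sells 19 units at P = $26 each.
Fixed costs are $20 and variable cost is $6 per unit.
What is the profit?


Total Revenue = P * Q = 26 * 19 = $494
Total Cost = FC + VC*Q = 20 + 6*19 = $134
Profit = TR - TC = 494 - 134 = $360

$360


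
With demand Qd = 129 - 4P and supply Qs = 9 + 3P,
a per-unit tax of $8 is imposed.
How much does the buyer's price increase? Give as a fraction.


With a per-unit tax, the buyer's price increase depends on relative slopes.
Supply slope: d = 3, Demand slope: b = 4
Buyer's price increase = d * tax / (b + d)
= 3 * 8 / (4 + 3)
= 24 / 7 = 24/7

24/7


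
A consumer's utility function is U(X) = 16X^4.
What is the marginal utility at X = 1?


MU = dU/dX = 16*4*X^(4-1)
MU = 64*X^3
At X = 1:
MU = 64 * 1^3
MU = 64 * 1 = 64

64


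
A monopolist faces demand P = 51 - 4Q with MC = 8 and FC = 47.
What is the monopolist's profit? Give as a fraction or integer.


MR = MC: 51 - 8Q = 8
Q* = 43/8
P* = 51 - 4*43/8 = 59/2
Profit = (P* - MC)*Q* - FC
= (59/2 - 8)*43/8 - 47
= 43/2*43/8 - 47
= 1849/16 - 47 = 1097/16

1097/16


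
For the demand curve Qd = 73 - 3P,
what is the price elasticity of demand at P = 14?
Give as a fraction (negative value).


dQ/dP = -3
At P = 14: Q = 73 - 3*14 = 31
E = (dQ/dP)(P/Q) = (-3)(14/31) = -42/31

-42/31


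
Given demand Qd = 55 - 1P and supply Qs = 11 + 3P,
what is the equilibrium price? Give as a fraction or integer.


At equilibrium, Qd = Qs.
55 - 1P = 11 + 3P
55 - 11 = 1P + 3P
44 = 4P
P* = 44/4 = 11

11


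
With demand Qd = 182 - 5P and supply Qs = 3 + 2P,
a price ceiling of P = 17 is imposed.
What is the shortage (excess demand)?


At P = 17:
Qd = 182 - 5*17 = 97
Qs = 3 + 2*17 = 37
Shortage = Qd - Qs = 97 - 37 = 60

60


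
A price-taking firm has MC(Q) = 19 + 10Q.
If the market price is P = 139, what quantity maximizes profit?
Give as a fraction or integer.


In perfect competition, profit is maximized where P = MC.
139 = 19 + 10Q
120 = 10Q
Q* = 120/10 = 12

12


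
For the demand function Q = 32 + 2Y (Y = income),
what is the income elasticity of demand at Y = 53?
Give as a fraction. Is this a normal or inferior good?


dQ/dY = 2
At Y = 53: Q = 32 + 2*53 = 138
Ey = (dQ/dY)(Y/Q) = 2 * 53 / 138 = 53/69
Since Ey > 0, this is a normal good.

53/69 (normal good)


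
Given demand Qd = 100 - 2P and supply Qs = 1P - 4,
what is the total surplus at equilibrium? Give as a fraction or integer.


Find equilibrium: 100 - 2P = 1P - 4
100 + 4 = 3P
P* = 104/3 = 104/3
Q* = 1*104/3 - 4 = 92/3
Inverse demand: P = 50 - Q/2, so P_max = 50
Inverse supply: P = 4 + Q/1, so P_min = 4
CS = (1/2) * 92/3 * (50 - 104/3) = 2116/9
PS = (1/2) * 92/3 * (104/3 - 4) = 4232/9
TS = CS + PS = 2116/9 + 4232/9 = 2116/3

2116/3


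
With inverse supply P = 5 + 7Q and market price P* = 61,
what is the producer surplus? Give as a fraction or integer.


Minimum supply price (at Q=0): P_min = 5
Quantity supplied at P* = 61:
Q* = (61 - 5)/7 = 8
PS = (1/2) * Q* * (P* - P_min)
PS = (1/2) * 8 * (61 - 5)
PS = (1/2) * 8 * 56 = 224

224


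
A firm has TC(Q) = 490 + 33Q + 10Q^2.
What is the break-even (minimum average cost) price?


AC(Q) = 490/Q + 33 + 10Q
To minimize: dAC/dQ = -490/Q^2 + 10 = 0
Q^2 = 490/10 = 49
Q* = 7
Min AC = 490/7 + 33 + 10*7
Min AC = 70 + 33 + 70 = 173

173


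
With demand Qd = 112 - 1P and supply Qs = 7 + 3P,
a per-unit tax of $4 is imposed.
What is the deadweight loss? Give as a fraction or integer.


Pre-tax equilibrium quantity: Q* = 343/4
Post-tax equilibrium quantity: Q_tax = 331/4
Reduction in quantity: Q* - Q_tax = 3
DWL = (1/2) * tax * (Q* - Q_tax)
DWL = (1/2) * 4 * 3 = 6

6


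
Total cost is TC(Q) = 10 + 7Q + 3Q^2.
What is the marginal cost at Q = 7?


MC = dTC/dQ = 7 + 2*3*Q
At Q = 7:
MC = 7 + 6*7
MC = 7 + 42 = 49

49


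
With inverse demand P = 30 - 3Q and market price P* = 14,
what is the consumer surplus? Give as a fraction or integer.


Maximum willingness to pay (at Q=0): P_max = 30
Quantity demanded at P* = 14:
Q* = (30 - 14)/3 = 16/3
CS = (1/2) * Q* * (P_max - P*)
CS = (1/2) * 16/3 * (30 - 14)
CS = (1/2) * 16/3 * 16 = 128/3

128/3


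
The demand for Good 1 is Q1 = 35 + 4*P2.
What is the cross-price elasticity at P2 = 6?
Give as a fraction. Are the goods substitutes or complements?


dQ1/dP2 = 4
At P2 = 6: Q1 = 35 + 4*6 = 59
Exy = (dQ1/dP2)(P2/Q1) = 4 * 6 / 59 = 24/59
Since Exy > 0, the goods are substitutes.

24/59 (substitutes)


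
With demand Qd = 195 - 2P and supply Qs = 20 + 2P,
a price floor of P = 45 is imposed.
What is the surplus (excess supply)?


At P = 45:
Qd = 195 - 2*45 = 105
Qs = 20 + 2*45 = 110
Surplus = Qs - Qd = 110 - 105 = 5

5


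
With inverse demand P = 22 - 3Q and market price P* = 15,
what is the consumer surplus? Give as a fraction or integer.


Maximum willingness to pay (at Q=0): P_max = 22
Quantity demanded at P* = 15:
Q* = (22 - 15)/3 = 7/3
CS = (1/2) * Q* * (P_max - P*)
CS = (1/2) * 7/3 * (22 - 15)
CS = (1/2) * 7/3 * 7 = 49/6

49/6


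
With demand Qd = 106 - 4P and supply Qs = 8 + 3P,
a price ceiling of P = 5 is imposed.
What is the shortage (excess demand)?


At P = 5:
Qd = 106 - 4*5 = 86
Qs = 8 + 3*5 = 23
Shortage = Qd - Qs = 86 - 23 = 63

63


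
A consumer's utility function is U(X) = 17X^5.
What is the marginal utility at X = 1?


MU = dU/dX = 17*5*X^(5-1)
MU = 85*X^4
At X = 1:
MU = 85 * 1^4
MU = 85 * 1 = 85

85


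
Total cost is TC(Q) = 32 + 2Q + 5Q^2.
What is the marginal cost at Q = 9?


MC = dTC/dQ = 2 + 2*5*Q
At Q = 9:
MC = 2 + 10*9
MC = 2 + 90 = 92

92


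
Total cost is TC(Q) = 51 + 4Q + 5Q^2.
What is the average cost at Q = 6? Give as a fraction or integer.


TC(6) = 51 + 4*6 + 5*6^2
TC(6) = 51 + 24 + 180 = 255
AC = TC/Q = 255/6 = 85/2

85/2


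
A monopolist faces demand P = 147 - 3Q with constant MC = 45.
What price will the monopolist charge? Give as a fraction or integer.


MR = 147 - 6Q
Set MR = MC: 147 - 6Q = 45
Q* = 17
Substitute into demand:
P* = 147 - 3*17 = 96

96


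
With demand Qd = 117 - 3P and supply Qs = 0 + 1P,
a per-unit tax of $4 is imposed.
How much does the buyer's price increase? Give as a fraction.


With a per-unit tax, the buyer's price increase depends on relative slopes.
Supply slope: d = 1, Demand slope: b = 3
Buyer's price increase = d * tax / (b + d)
= 1 * 4 / (3 + 1)
= 4 / 4 = 1

1


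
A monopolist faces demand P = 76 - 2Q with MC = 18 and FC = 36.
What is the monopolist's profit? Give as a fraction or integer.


MR = MC: 76 - 4Q = 18
Q* = 29/2
P* = 76 - 2*29/2 = 47
Profit = (P* - MC)*Q* - FC
= (47 - 18)*29/2 - 36
= 29*29/2 - 36
= 841/2 - 36 = 769/2

769/2


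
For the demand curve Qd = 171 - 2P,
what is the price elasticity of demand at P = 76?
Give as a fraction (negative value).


dQ/dP = -2
At P = 76: Q = 171 - 2*76 = 19
E = (dQ/dP)(P/Q) = (-2)(76/19) = -8

-8


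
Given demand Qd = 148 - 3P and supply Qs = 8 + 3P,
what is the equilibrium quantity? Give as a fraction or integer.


First find equilibrium price:
148 - 3P = 8 + 3P
P* = 140/6 = 70/3
Then substitute into demand:
Q* = 148 - 3 * 70/3 = 78

78


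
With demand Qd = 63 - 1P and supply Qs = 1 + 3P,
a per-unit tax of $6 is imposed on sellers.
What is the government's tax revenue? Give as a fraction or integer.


With tax on sellers, new supply: Qs' = 1 + 3(P - 6)
= 3P - 17
New equilibrium quantity:
Q_new = 43
Tax revenue = tax * Q_new = 6 * 43 = 258

258
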